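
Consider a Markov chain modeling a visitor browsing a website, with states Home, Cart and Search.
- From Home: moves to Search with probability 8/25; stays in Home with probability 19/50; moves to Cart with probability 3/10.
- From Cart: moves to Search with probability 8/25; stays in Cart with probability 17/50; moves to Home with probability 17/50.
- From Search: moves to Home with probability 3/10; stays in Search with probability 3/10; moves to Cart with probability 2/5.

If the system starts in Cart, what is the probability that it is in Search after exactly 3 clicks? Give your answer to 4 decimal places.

Propagate the distribution vector 3 clicks from Cart.
After 0 clicks: (0.0000, 1.0000, 0.0000)
After 1 click: (0.3400, 0.3400, 0.3200)
After 2 clicks: (0.3408, 0.3456, 0.3136)
After 3 clicks: (0.3411, 0.3452, 0.3137)
P(in Search after 3 clicks) = 0.3137

0.3137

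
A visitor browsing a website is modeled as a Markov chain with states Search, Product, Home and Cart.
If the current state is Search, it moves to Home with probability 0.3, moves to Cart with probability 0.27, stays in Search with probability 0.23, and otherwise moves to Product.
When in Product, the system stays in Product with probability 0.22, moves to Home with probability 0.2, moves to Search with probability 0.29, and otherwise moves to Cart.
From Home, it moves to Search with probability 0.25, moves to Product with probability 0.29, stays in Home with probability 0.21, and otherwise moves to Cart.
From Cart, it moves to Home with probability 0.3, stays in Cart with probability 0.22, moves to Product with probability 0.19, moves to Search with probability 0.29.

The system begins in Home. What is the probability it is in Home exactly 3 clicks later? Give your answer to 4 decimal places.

Propagate the distribution vector 3 clicks from Home.
After 0 clicks: (0.0000, 0.0000, 1.0000, 0.0000)
After 1 click: (0.2500, 0.2900, 0.2100, 0.2500)
After 2 clicks: (0.2666, 0.2222, 0.2521, 0.2591)
After 3 clicks: (0.2639, 0.2245, 0.2551, 0.2564)
P(in Home after 3 clicks) = 0.2551

0.2551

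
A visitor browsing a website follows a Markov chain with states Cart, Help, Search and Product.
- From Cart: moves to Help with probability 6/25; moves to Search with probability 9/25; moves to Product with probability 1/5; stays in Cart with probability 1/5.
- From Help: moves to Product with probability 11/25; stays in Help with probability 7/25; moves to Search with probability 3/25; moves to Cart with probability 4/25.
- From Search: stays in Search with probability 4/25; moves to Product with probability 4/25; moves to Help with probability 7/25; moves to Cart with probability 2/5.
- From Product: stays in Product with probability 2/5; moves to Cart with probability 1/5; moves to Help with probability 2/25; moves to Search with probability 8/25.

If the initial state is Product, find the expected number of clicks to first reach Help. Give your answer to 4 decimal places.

Let t(s) be the expected number of clicks to first reach Help from state s, with t(Help) = 0. Conditioning on the first click:
t(Cart) = 1 + 0.2·t(Cart) + 0.36·t(Search) + 0.2·t(Product)
t(Search) = 1 + 0.4·t(Cart) + 0.16·t(Search) + 0.16·t(Product)
t(Product) = 1 + 0.2·t(Cart) + 0.32·t(Search) + 0.4·t(Product)
Solving: t(Cart) = 4.6724, t(Search) = 4.4852, t(Product) = 5.6162.
Expected clicks from Product to Help: 5.6162.

5.6162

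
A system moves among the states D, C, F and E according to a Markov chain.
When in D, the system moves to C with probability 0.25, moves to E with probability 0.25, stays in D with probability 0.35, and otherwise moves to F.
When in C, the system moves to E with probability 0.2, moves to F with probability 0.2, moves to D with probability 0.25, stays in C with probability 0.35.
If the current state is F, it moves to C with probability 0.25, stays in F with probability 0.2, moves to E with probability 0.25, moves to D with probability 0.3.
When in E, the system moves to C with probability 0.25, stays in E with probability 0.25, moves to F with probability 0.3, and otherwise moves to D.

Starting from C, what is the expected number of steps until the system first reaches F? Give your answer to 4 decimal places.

4.7805

Let t(s) be the expected number of steps to first reach F from state s, with t(F) = 0. Conditioning on the first step:
t(D) = 1 + 0.35·t(D) + 0.25·t(C) + 0.25·t(E)
t(C) = 1 + 0.25·t(D) + 0.35·t(C) + 0.2·t(E)
t(E) = 1 + 0.2·t(D) + 0.25·t(C) + 0.25·t(E)
Solving: t(D) = 5.0174, t(C) = 4.7805, t(E) = 4.2648.
Expected steps from C to F: 4.7805.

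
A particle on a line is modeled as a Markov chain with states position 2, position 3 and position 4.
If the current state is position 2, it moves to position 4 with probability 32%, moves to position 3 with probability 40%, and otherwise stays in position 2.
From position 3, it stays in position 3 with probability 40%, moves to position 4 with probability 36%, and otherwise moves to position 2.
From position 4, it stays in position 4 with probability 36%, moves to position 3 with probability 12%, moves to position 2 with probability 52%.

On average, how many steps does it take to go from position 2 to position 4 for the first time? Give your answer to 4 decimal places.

2.9762

Let t(s) be the expected number of steps to first reach position 4 from state s, with t(position 4) = 0. Conditioning on the first step:
t(position 2) = 1 + 0.28·t(position 2) + 0.4·t(position 3)
t(position 3) = 1 + 0.24·t(position 2) + 0.4·t(position 3)
Solving: t(position 2) = 2.9762, t(position 3) = 2.8571.
Expected steps from position 2 to position 4: 2.9762.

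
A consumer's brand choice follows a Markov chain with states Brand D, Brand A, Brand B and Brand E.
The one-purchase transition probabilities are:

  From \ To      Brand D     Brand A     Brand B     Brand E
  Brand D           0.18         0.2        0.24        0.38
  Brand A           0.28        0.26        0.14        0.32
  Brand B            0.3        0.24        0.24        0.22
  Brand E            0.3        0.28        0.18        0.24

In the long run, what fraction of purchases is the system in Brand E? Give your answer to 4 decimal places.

Let the stationary distribution be π with π = πP and π_1 + π_2 + π_3 + π_4 = 1.
π_1 = 0.18·π_1 + 0.28·π_2 + 0.3·π_3 + 0.3·π_4
π_2 = 0.2·π_1 + 0.26·π_2 + 0.24·π_3 + 0.28·π_4
π_3 = 0.24·π_1 + 0.14·π_2 + 0.24·π_3 + 0.18·π_4
Solving with the normalization constraint gives π = (0.2635, 0.2461, 0.1978, 0.2926).
So the stationary probability of Brand E is 0.2926.

0.2926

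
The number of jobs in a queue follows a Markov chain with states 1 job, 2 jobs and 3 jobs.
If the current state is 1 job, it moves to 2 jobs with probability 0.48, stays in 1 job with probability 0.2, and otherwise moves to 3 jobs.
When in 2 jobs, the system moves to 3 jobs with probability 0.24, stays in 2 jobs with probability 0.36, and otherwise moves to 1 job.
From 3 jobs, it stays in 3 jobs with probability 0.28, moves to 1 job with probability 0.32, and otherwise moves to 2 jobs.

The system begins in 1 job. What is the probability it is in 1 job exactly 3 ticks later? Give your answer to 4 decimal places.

0.3116

Propagate the distribution vector 3 ticks from 1 job.
After 0 ticks: (1.0000, 0.0000, 0.0000)
After 1 tick: (0.2000, 0.4800, 0.3200)
After 2 ticks: (0.3344, 0.3968, 0.2688)
After 3 ticks: (0.3116, 0.4109, 0.2775)
P(in 1 job after 3 ticks) = 0.3116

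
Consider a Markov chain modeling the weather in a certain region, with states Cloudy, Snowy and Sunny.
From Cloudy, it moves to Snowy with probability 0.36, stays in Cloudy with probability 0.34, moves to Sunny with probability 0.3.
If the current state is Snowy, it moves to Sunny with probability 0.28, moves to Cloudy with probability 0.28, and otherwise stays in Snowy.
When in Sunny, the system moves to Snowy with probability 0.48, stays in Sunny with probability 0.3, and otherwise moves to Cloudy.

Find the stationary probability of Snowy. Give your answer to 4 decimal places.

Let the stationary distribution be π with π = πP and π_1 + π_2 + π_3 = 1.
π_1 = 0.34·π_1 + 0.28·π_2 + 0.22·π_3
π_2 = 0.36·π_1 + 0.44·π_2 + 0.48·π_3
Solving with the normalization constraint gives π = (0.2793, 0.4293, 0.2914).
So the stationary probability of Snowy is 0.4293.

0.4293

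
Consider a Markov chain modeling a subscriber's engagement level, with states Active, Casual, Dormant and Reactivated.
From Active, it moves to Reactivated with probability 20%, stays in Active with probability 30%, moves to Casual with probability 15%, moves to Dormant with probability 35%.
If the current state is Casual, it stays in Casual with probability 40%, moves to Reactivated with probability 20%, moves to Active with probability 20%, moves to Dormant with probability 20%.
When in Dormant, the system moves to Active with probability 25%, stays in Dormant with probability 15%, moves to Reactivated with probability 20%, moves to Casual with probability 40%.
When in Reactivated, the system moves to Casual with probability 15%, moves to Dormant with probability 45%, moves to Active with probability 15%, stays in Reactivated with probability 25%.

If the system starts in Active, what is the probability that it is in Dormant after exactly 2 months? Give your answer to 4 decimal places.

Propagate the distribution vector 2 months from Active.
After 0 months: (1.0000, 0.0000, 0.0000, 0.0000)
After 1 month: (0.3000, 0.1500, 0.3500, 0.2000)
After 2 months: (0.2375, 0.2750, 0.2775, 0.2100)
P(in Dormant after 2 months) = 0.2775

0.2775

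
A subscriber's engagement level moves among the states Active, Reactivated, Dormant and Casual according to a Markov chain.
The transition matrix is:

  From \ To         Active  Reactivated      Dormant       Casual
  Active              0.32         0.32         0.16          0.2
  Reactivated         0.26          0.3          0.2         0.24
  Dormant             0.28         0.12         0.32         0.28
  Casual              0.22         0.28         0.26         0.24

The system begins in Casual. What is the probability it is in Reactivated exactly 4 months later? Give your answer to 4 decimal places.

Propagate the distribution vector 4 months from Casual.
After 0 months: (0.0000, 0.0000, 0.0000, 1.0000)
After 1 month: (0.2200, 0.2800, 0.2600, 0.2400)
After 2 months: (0.2688, 0.2528, 0.2368, 0.2416)
After 3 months: (0.2712, 0.2579, 0.2322, 0.2387)
After 4 months: (0.2714, 0.2589, 0.2313, 0.2384)
P(in Reactivated after 4 months) = 0.2589

0.2589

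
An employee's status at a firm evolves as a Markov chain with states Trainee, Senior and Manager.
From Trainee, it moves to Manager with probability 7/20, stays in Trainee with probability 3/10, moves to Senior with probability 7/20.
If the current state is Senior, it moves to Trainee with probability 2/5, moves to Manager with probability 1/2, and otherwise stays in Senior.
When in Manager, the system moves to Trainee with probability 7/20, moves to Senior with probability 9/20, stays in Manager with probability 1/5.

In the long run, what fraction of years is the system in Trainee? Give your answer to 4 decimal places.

Let the stationary distribution be π with π = πP and π_1 + π_2 + π_3 = 1.
π_1 = 0.3·π_1 + 0.4·π_2 + 0.35·π_3
π_2 = 0.35·π_1 + 0.1·π_2 + 0.45·π_3
Solving with the normalization constraint gives π = (0.3480, 0.3076, 0.3445).
So the stationary probability of Trainee is 0.3480.

0.3480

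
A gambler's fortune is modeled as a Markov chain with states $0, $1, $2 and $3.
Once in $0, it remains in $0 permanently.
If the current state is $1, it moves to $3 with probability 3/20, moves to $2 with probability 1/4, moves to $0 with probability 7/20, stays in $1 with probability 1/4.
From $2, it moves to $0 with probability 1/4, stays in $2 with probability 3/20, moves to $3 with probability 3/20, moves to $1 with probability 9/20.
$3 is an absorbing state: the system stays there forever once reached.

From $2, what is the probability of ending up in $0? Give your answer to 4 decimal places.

Let h(s) be the probability of absorption at $0 starting from transient state s. Then h($0) = 1 and h($3) = 0. By first-step analysis:
h($1) = 0.35·1 + 0.25·h($1) + 0.25·h($2) + 0.15·0
h($2) = 0.25·1 + 0.45·h($1) + 0.15·h($2) + 0.15·0
Solving: h($1) = 0.6857, h($2) = 0.6571.
Starting from $2, the probability is 0.6571.

0.6571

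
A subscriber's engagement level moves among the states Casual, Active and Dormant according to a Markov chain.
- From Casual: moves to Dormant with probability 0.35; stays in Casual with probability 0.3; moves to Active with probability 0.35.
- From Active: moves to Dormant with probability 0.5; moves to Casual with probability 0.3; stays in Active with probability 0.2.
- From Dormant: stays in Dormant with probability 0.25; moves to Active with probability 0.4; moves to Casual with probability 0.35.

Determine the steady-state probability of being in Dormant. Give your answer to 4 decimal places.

Let the stationary distribution be π with π = πP and π_1 + π_2 + π_3 = 1.
π_1 = 0.3·π_1 + 0.3·π_2 + 0.35·π_3
π_2 = 0.35·π_1 + 0.2·π_2 + 0.4·π_3
Solving with the normalization constraint gives π = (0.3181, 0.3201, 0.3618).
So the stationary probability of Dormant is 0.3618.

0.3618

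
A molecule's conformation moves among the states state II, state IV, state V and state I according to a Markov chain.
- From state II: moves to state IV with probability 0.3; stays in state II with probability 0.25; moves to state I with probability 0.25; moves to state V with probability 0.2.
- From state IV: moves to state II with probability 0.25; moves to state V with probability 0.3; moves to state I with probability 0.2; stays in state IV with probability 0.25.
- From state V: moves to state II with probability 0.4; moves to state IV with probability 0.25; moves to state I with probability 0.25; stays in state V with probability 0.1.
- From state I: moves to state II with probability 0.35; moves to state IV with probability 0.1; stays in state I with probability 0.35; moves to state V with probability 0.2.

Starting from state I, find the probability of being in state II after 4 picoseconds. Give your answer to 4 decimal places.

Propagate the distribution vector 4 picoseconds from state I.
After 0 picoseconds: (0.0000, 0.0000, 0.0000, 1.0000)
After 1 picosecond: (0.3500, 0.1000, 0.2000, 0.3500)
After 2 picoseconds: (0.3150, 0.2150, 0.1900, 0.2800)
After 3 picoseconds: (0.3065, 0.2238, 0.2025, 0.2673)
After 4 picoseconds: (0.3071, 0.2252, 0.2021, 0.2655)
P(in state II after 4 picoseconds) = 0.3071

0.3071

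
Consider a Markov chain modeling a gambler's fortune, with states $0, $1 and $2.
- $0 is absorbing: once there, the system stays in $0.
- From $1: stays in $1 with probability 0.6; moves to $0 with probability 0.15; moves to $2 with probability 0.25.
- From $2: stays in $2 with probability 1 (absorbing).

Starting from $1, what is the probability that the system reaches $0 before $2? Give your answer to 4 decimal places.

Let h(s) be the probability of absorption at $0 starting from transient state s. Then h($0) = 1 and h($2) = 0. By first-step analysis:
h($1) = 0.15·1 + 0.6·h($1) + 0.25·0
Solving: h($1) = 0.3750.
Starting from $1, the probability is 0.3750.

0.3750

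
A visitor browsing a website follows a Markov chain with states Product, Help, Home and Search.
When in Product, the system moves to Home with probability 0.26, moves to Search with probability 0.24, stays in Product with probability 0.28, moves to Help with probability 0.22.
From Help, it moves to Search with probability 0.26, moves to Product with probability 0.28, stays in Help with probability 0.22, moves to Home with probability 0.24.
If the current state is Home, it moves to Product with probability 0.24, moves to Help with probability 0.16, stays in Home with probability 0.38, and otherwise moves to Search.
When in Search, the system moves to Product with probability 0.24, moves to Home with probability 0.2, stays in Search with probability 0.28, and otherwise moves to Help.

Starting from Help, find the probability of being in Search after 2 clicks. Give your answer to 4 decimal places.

0.2500

Propagate the distribution vector 2 clicks from Help.
After 0 clicks: (0.0000, 1.0000, 0.0000, 0.0000)
After 1 click: (0.2800, 0.2200, 0.2400, 0.2600)
After 2 clicks: (0.2600, 0.2212, 0.2688, 0.2500)
P(in Search after 2 clicks) = 0.2500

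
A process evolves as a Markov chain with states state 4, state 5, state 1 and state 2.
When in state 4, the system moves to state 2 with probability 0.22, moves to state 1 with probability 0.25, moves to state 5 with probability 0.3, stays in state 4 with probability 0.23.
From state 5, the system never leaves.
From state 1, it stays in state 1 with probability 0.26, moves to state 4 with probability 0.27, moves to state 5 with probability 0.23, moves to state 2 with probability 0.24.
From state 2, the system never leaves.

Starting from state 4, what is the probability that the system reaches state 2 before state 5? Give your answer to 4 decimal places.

Let h(s) be the probability of absorption at state 2 starting from transient state s. Then h(state 2) = 1 and h(state 5) = 0. By first-step analysis:
h(state 4) = 0.23·h(state 4) + 0.3·0 + 0.25·h(state 1) + 0.22·1
h(state 1) = 0.27·h(state 4) + 0.23·0 + 0.26·h(state 1) + 0.24·1
Solving: h(state 4) = 0.4436, h(state 1) = 0.4862.
Starting from state 4, the probability is 0.4436.

0.4436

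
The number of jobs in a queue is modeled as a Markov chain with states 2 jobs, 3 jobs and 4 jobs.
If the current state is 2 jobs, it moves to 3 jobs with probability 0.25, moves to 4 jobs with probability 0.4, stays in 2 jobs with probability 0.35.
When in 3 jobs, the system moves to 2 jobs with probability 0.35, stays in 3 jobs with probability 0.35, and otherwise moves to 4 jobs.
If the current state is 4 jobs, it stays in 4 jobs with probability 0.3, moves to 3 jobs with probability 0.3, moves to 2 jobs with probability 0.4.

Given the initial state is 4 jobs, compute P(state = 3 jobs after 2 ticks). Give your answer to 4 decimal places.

Sum over the intermediate state after 1 tick:
P = P(4 jobs→2 jobs)·P(2 jobs→3 jobs) + P(4 jobs→3 jobs)·P(3 jobs→3 jobs) + P(4 jobs→4 jobs)·P(4 jobs→3 jobs)
  = 0.4×0.25 + 0.3×0.35 + 0.3×0.3
  = 0.1000 + 0.1050 + 0.0900 = 0.2950

0.2950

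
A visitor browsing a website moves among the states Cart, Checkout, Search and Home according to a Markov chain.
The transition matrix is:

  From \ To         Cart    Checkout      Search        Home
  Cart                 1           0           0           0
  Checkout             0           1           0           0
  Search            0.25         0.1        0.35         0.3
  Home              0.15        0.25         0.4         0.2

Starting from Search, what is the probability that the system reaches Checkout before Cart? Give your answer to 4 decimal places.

Let h(s) be the probability of absorption at Checkout starting from transient state s. Then h(Checkout) = 1 and h(Cart) = 0. By first-step analysis:
h(Search) = 0.25·0 + 0.1·1 + 0.35·h(Search) + 0.3·h(Home)
h(Home) = 0.15·0 + 0.25·1 + 0.4·h(Search) + 0.2·h(Home)
Solving: h(Search) = 0.3875, h(Home) = 0.5063.
Starting from Search, the probability is 0.3875.

0.3875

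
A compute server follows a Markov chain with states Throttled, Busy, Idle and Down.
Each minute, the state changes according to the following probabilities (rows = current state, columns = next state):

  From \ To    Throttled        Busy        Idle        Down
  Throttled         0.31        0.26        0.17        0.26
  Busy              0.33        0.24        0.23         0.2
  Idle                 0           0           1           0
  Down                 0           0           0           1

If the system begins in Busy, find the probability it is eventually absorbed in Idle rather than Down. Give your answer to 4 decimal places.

0.4897

Let h(s) be the probability of absorption at Idle starting from transient state s. Then h(Idle) = 1 and h(Down) = 0. By first-step analysis:
h(Throttled) = 0.31·h(Throttled) + 0.26·h(Busy) + 0.17·1 + 0.26·0
h(Busy) = 0.33·h(Throttled) + 0.24·h(Busy) + 0.23·1 + 0.2·0
Solving: h(Throttled) = 0.4309, h(Busy) = 0.4897.
Starting from Busy, the probability is 0.4897.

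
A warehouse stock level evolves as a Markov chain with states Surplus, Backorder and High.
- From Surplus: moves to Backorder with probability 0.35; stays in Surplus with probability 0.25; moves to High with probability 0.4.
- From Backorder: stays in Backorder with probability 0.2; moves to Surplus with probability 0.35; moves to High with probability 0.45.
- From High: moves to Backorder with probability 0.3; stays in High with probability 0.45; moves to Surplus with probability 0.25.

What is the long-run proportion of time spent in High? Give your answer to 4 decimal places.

0.4361

Let the stationary distribution be π with π = πP and π_1 + π_2 + π_3 = 1.
π_1 = 0.25·π_1 + 0.35·π_2 + 0.25·π_3
π_2 = 0.35·π_1 + 0.2·π_2 + 0.3·π_3
Solving with the normalization constraint gives π = (0.2785, 0.2854, 0.4361).
So the stationary probability of High is 0.4361.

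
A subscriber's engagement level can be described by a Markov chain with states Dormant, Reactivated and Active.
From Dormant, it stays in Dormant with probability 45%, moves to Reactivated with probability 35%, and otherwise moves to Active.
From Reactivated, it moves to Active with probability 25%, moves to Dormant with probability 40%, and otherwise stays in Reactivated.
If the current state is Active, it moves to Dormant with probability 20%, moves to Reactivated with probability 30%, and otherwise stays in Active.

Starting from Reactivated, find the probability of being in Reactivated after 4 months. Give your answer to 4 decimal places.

0.3348

Propagate the distribution vector 4 months from Reactivated.
After 0 months: (0.0000, 1.0000, 0.0000)
After 1 month: (0.4000, 0.3500, 0.2500)
After 2 months: (0.3700, 0.3375, 0.2925)
After 3 months: (0.3600, 0.3354, 0.3046)
After 4 months: (0.3571, 0.3348, 0.3082)
P(in Reactivated after 4 months) = 0.3348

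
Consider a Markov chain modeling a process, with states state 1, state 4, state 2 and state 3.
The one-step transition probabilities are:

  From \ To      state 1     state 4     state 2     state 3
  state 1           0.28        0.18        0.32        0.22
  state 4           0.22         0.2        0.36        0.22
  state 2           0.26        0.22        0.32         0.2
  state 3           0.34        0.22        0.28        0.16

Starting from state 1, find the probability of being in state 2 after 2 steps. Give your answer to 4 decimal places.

0.3184

Propagate the distribution vector 2 steps from state 1.
After 0 steps: (1.0000, 0.0000, 0.0000, 0.0000)
After 1 step: (0.2800, 0.1800, 0.3200, 0.2200)
After 2 steps: (0.2760, 0.2052, 0.3184, 0.2004)
P(in state 2 after 2 steps) = 0.3184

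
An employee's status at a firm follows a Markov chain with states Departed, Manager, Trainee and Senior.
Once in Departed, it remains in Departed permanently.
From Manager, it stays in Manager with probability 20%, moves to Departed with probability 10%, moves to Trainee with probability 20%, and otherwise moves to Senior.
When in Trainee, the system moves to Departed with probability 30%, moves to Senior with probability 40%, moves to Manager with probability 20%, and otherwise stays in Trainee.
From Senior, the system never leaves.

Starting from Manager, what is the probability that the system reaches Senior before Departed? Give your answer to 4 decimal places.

0.7794

Let h(s) be the probability of absorption at Senior starting from transient state s. Then h(Senior) = 1 and h(Departed) = 0. By first-step analysis:
h(Manager) = 0.1·0 + 0.2·h(Manager) + 0.2·h(Trainee) + 0.5·1
h(Trainee) = 0.3·0 + 0.2·h(Manager) + 0.1·h(Trainee) + 0.4·1
Solving: h(Manager) = 0.7794, h(Trainee) = 0.6176.
Starting from Manager, the probability is 0.7794.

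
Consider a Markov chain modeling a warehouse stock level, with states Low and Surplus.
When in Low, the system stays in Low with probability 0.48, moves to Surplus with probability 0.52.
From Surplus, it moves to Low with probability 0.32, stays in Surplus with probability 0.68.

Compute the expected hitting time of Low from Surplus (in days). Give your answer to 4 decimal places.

3.1250

Let t(s) be the expected number of days to first reach Low from state s, with t(Low) = 0. Conditioning on the first day:
t(Surplus) = 1 + 0.68·t(Surplus)
Solving: t(Surplus) = 3.1250.
Expected days from Surplus to Low: 3.1250.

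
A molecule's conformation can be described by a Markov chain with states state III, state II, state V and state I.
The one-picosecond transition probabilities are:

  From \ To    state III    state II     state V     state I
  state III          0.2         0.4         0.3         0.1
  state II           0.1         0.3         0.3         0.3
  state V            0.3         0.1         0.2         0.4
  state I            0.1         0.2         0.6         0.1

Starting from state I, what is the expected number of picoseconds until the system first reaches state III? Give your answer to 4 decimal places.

5.6164

Let t(s) be the expected number of picoseconds to first reach state III from state s, with t(state III) = 0. Conditioning on the first picosecond:
t(state II) = 1 + 0.3·t(state II) + 0.3·t(state V) + 0.3·t(state I)
t(state V) = 1 + 0.1·t(state II) + 0.2·t(state V) + 0.4·t(state I)
t(state I) = 1 + 0.2·t(state II) + 0.6·t(state V) + 0.1·t(state I)
Solving: t(state II) = 5.8904, t(state V) = 4.7945, t(state I) = 5.6164.
Expected picoseconds from state I to state III: 5.6164.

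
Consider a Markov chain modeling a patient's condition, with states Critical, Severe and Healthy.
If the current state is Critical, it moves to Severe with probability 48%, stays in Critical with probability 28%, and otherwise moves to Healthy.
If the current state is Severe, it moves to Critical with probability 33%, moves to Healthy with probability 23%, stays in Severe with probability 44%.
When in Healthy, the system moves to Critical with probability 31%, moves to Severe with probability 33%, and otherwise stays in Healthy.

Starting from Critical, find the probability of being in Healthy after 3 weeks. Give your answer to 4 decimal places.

Propagate the distribution vector 3 weeks from Critical.
After 0 weeks: (1.0000, 0.0000, 0.0000)
After 1 week: (0.2800, 0.4800, 0.2400)
After 2 weeks: (0.3112, 0.4248, 0.2640)
After 3 weeks: (0.3092, 0.4234, 0.2674)
P(in Healthy after 3 weeks) = 0.2674

0.2674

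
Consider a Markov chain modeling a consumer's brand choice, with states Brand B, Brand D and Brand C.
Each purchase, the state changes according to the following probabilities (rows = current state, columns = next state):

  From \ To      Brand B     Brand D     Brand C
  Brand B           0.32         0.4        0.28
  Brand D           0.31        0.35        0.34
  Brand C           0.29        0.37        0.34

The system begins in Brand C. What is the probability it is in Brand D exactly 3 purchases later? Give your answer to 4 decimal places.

0.3718

Propagate the distribution vector 3 purchases from Brand C.
After 0 purchases: (0.0000, 0.0000, 1.0000)
After 1 purchase: (0.2900, 0.3700, 0.3400)
After 2 purchases: (0.3061, 0.3713, 0.3226)
After 3 purchases: (0.3066, 0.3718, 0.3216)
P(in Brand D after 3 purchases) = 0.3718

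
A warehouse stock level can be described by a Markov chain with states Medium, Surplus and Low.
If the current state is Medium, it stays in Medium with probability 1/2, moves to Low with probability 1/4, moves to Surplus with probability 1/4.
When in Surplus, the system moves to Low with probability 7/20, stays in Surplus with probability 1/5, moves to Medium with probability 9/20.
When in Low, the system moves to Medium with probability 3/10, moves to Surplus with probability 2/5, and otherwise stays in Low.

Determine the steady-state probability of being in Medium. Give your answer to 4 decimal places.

Let the stationary distribution be π with π = πP and π_1 + π_2 + π_3 = 1.
π_1 = 0.5·π_1 + 0.45·π_2 + 0.3·π_3
π_2 = 0.25·π_1 + 0.2·π_2 + 0.4·π_3
Solving with the normalization constraint gives π = (0.4275, 0.2799, 0.2926).
So the stationary probability of Medium is 0.4275.

0.4275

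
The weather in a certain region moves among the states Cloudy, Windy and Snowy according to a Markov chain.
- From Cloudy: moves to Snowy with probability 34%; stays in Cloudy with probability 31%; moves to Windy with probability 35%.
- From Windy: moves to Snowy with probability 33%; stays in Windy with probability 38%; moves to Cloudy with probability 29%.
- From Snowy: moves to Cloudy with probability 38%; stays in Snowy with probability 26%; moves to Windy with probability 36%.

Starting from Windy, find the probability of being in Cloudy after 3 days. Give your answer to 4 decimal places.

Propagate the distribution vector 3 days from Windy.
After 0 days: (0.0000, 1.0000, 0.0000)
After 1 day: (0.2900, 0.3800, 0.3300)
After 2 days: (0.3255, 0.3647, 0.3098)
After 3 days: (0.3244, 0.3640, 0.3116)
P(in Cloudy after 3 days) = 0.3244

0.3244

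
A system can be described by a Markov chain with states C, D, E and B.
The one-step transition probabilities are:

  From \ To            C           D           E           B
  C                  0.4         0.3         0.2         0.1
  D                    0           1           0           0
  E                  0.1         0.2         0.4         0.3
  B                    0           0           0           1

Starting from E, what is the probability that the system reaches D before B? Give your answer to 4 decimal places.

Let h(s) be the probability of absorption at D starting from transient state s. Then h(D) = 1 and h(B) = 0. By first-step analysis:
h(C) = 0.4·h(C) + 0.3·1 + 0.2·h(E) + 0.1·0
h(E) = 0.1·h(C) + 0.2·1 + 0.4·h(E) + 0.3·0
Solving: h(C) = 0.6471, h(E) = 0.4412.
Starting from E, the probability is 0.4412.

0.4412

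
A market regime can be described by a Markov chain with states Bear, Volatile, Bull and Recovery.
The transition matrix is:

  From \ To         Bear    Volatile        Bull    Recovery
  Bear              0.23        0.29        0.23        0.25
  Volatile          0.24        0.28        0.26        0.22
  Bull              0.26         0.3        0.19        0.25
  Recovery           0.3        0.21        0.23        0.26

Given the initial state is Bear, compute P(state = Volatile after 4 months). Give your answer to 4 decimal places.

0.2700

Propagate the distribution vector 4 months from Bear.
After 0 months: (1.0000, 0.0000, 0.0000, 0.0000)
After 1 month: (0.2300, 0.2900, 0.2300, 0.2500)
After 2 months: (0.2573, 0.2694, 0.2295, 0.2438)
After 3 months: (0.2566, 0.2701, 0.2289, 0.2444)
After 4 months: (0.2567, 0.2700, 0.2289, 0.2443)
P(in Volatile after 4 months) = 0.2700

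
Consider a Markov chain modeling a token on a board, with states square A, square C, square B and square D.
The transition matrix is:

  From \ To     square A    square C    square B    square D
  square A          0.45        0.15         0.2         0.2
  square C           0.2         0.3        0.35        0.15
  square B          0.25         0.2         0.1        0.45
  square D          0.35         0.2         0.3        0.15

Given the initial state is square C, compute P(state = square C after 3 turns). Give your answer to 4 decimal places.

0.2075

Propagate the distribution vector 3 turns from square C.
After 0 turns: (0.0000, 1.0000, 0.0000, 0.0000)
After 1 turn: (0.2000, 0.3000, 0.3500, 0.1500)
After 2 turns: (0.2900, 0.2200, 0.2250, 0.2650)
After 3 turns: (0.3235, 0.2075, 0.2370, 0.2320)
P(in square C after 3 turns) = 0.2075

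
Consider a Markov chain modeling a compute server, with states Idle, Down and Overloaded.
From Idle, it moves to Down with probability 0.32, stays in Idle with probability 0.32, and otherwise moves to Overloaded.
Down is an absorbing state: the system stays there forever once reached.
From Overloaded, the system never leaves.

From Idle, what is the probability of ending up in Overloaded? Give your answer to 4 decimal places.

0.5294

Let h(s) be the probability of absorption at Overloaded starting from transient state s. Then h(Overloaded) = 1 and h(Down) = 0. By first-step analysis:
h(Idle) = 0.32·h(Idle) + 0.32·0 + 0.36·1
Solving: h(Idle) = 0.5294.
Starting from Idle, the probability is 0.5294.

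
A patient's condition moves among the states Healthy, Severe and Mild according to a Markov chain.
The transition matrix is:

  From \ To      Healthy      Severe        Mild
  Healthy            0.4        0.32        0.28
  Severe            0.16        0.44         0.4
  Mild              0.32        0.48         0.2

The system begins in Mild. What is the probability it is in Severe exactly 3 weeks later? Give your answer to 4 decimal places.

0.4206

Propagate the distribution vector 3 weeks from Mild.
After 0 weeks: (0.0000, 0.0000, 1.0000)
After 1 week: (0.3200, 0.4800, 0.2000)
After 2 weeks: (0.2688, 0.4096, 0.3216)
After 3 weeks: (0.2760, 0.4206, 0.3034)
P(in Severe after 3 weeks) = 0.4206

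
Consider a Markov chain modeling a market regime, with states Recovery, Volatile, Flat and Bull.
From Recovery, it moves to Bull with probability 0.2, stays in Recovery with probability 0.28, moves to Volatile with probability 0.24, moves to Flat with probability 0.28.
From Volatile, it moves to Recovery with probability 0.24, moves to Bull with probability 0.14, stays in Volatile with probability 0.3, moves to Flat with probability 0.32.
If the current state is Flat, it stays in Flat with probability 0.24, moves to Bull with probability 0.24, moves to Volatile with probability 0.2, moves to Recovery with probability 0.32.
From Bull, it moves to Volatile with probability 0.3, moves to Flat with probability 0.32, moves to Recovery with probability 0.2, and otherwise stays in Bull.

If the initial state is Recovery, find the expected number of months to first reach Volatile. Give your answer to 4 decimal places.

4.1437

Let t(s) be the expected number of months to first reach Volatile from state s, with t(Volatile) = 0. Conditioning on the first month:
t(Recovery) = 1 + 0.28·t(Recovery) + 0.28·t(Flat) + 0.2·t(Bull)
t(Flat) = 1 + 0.32·t(Recovery) + 0.24·t(Flat) + 0.24·t(Bull)
t(Bull) = 1 + 0.2·t(Recovery) + 0.32·t(Flat) + 0.18·t(Bull)
Solving: t(Recovery) = 4.1437, t(Flat) = 4.2939, t(Bull) = 3.9059.
Expected months from Recovery to Volatile: 4.1437.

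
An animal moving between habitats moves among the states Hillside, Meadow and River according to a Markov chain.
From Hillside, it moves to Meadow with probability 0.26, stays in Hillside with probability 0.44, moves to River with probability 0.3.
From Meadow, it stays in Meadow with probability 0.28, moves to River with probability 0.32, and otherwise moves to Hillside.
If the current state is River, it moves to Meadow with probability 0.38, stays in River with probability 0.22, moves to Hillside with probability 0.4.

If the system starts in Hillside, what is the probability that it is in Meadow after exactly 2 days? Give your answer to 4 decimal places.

0.3012

Sum over the intermediate state after 1 day:
P = P(Hillside→Hillside)·P(Hillside→Meadow) + P(Hillside→Meadow)·P(Meadow→Meadow) + P(Hillside→River)·P(River→Meadow)
  = 0.44×0.26 + 0.26×0.28 + 0.3×0.38
  = 0.1144 + 0.0728 + 0.1140 = 0.3012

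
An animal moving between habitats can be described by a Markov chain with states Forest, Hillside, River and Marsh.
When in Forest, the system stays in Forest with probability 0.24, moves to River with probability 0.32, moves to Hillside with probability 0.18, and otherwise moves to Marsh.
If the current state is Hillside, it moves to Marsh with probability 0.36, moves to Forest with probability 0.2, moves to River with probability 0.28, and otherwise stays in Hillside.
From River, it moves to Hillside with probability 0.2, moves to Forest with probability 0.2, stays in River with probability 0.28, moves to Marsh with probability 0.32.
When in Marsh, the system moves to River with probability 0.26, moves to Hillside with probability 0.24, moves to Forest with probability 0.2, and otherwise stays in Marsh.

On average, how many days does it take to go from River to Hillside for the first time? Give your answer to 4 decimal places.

Let t(s) be the expected number of days to first reach Hillside from state s, with t(Hillside) = 0. Conditioning on the first day:
t(Forest) = 1 + 0.24·t(Forest) + 0.32·t(River) + 0.26·t(Marsh)
t(River) = 1 + 0.2·t(Forest) + 0.28·t(River) + 0.32·t(Marsh)
t(Marsh) = 1 + 0.2·t(Forest) + 0.26·t(River) + 0.3·t(Marsh)
Solving: t(Forest) = 4.9222, t(River) = 4.8102, t(Marsh) = 4.6216.
Expected days from River to Hillside: 4.8102.

4.8102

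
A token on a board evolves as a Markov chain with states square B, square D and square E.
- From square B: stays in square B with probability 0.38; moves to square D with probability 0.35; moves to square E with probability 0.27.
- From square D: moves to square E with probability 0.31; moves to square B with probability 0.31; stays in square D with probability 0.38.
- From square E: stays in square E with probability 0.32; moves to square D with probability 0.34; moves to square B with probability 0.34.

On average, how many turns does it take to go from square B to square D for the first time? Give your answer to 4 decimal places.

Let t(s) be the expected number of turns to first reach square D from state s, with t(square D) = 0. Conditioning on the first turn:
t(square B) = 1 + 0.38·t(square B) + 0.27·t(square E)
t(square E) = 1 + 0.34·t(square B) + 0.32·t(square E)
Solving: t(square B) = 2.8805, t(square E) = 2.9109.
Expected turns from square B to square D: 2.8805.

2.8805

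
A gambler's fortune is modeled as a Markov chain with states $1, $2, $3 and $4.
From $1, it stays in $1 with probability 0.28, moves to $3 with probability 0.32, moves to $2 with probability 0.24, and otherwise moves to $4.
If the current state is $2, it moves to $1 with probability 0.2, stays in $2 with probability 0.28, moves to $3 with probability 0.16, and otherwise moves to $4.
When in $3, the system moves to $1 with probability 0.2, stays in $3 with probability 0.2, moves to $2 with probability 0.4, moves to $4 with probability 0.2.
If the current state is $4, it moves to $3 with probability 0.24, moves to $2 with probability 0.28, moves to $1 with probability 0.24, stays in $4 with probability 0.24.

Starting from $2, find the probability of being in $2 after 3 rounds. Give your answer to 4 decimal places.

0.2980

Propagate the distribution vector 3 rounds from $2.
After 0 rounds: (0.0000, 1.0000, 0.0000, 0.0000)
After 1 round: (0.2000, 0.2800, 0.1600, 0.3600)
After 2 rounds: (0.2304, 0.2912, 0.2272, 0.2512)
After 3 rounds: (0.2285, 0.2980, 0.2260, 0.2474)
P(in $2 after 3 rounds) = 0.2980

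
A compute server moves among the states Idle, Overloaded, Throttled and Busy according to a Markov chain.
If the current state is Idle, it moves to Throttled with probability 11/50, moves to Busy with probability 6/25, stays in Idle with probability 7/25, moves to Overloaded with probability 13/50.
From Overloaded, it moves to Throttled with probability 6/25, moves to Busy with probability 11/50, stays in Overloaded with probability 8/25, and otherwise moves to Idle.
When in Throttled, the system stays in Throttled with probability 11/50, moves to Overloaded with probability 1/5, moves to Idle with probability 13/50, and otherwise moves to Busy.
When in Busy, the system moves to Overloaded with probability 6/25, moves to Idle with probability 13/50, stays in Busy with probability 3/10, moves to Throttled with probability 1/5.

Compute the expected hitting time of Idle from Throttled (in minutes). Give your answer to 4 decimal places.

3.9939

Let t(s) be the expected number of minutes to first reach Idle from state s, with t(Idle) = 0. Conditioning on the first minute:
t(Overloaded) = 1 + 0.32·t(Overloaded) + 0.24·t(Throttled) + 0.22·t(Busy)
t(Throttled) = 1 + 0.2·t(Overloaded) + 0.22·t(Throttled) + 0.32·t(Busy)
t(Busy) = 1 + 0.24·t(Overloaded) + 0.2·t(Throttled) + 0.3·t(Busy)
Solving: t(Overloaded) = 4.1746, t(Throttled) = 3.9939, t(Busy) = 4.0010.
Expected minutes from Throttled to Idle: 3.9939.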